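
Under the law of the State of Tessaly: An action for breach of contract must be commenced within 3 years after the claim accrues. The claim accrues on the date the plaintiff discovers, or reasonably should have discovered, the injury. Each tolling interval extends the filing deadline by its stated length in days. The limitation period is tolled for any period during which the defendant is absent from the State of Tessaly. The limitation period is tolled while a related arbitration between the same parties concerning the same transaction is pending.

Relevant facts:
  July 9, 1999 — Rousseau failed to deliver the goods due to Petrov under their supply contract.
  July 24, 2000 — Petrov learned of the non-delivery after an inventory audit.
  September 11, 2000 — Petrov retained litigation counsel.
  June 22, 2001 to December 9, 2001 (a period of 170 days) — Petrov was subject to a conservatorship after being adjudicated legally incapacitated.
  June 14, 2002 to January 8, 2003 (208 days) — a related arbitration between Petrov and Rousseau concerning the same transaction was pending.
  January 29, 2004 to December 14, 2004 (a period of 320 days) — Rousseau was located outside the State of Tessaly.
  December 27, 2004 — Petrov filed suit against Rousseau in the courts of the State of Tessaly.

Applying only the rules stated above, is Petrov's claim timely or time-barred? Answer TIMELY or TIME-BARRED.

TIMELY

Accrual is tied to discovery, so the period began on July 24, 2000 rather than on July 9, 1999 when the act occurred.
The untolled deadline — 3 years after July 24, 2000 — is July 24, 2003.
Because the pending related arbitration ran from June 14, 2002 to January 8, 2003, the deadline is extended by 208 days to February 17, 2004.
Because the defendant's absence from the jurisdiction ran from January 29, 2004 to December 14, 2004, the deadline is extended by 320 days to January 2, 2005.
Although the plaintiff's incapacity ran from June 22, 2001 to December 9, 2001, the stated rules do not make that a tolling event, so it is disregarded.
The other events in the timeline have no effect on the limitation period under the stated rules.
Petrov filed on December 27, 2004, before the January 2, 2005 deadline, so the action is timely.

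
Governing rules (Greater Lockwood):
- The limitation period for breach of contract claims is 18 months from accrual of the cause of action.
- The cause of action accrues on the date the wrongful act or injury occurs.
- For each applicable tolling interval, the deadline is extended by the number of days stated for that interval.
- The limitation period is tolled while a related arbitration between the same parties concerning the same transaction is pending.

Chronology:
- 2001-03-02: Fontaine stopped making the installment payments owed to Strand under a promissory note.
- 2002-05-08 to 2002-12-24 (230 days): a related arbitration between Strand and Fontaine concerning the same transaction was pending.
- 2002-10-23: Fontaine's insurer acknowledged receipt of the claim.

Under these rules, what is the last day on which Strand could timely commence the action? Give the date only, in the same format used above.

The claim accrued on 2001-03-02, when the wrongful act occurred.
Adding the 18 months base period to 2001-03-02 gives a deadline of 2002-09-02, before any tolling.
Because the pending related arbitration ran from 2002-05-08 to 2002-12-24, the deadline is extended by 230 days to 2003-04-20.
None of the other events listed affects the running of the period under the stated rules.

2003-04-20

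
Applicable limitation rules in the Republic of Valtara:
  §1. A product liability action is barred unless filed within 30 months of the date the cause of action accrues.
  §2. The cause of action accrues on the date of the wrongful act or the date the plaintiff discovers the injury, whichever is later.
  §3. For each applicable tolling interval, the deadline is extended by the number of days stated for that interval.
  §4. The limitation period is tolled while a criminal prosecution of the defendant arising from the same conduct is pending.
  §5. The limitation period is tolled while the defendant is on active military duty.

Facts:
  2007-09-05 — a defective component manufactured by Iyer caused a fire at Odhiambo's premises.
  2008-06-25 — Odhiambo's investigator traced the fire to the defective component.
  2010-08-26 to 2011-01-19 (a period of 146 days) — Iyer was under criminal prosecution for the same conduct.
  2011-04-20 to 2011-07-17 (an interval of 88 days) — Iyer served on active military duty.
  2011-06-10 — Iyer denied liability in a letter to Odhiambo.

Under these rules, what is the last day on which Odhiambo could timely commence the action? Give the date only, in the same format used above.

2011-08-16

Taking the later of the act (2007-09-05) and discovery (2008-06-25), the claim accrued on 2008-06-25.
Adding the 30 months base period to 2008-06-25 gives a deadline of 2010-12-25, before any tolling.
The period was tolled for 146 days by the pending criminal prosecution (2010-08-26 to 2011-01-19), pushing the deadline to 2011-05-20.
The defendant's active military service from 2011-04-20 to 2011-07-17 tolled the period for 88 days, extending the deadline to 2011-08-16.
None of the other events listed affects the running of the period under the stated rules.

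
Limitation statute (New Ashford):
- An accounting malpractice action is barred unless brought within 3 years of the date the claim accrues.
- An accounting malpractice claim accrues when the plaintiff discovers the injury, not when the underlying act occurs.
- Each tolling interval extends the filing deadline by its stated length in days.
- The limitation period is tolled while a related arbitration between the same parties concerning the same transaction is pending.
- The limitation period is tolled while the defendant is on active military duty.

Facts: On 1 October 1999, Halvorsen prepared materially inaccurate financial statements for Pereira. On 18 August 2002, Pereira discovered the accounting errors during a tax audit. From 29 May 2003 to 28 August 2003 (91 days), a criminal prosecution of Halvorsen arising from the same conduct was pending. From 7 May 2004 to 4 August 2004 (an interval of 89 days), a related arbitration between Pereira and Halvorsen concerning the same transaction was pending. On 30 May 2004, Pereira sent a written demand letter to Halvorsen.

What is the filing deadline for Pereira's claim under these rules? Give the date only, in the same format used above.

15 November 2005

Under the discovery rule, the claim accrued on 18 August 2002, when Pereira discovered the injury — not on the 1 October 1999 date of the underlying act.
Adding the 3 years base period to 18 August 2002 gives a deadline of 18 August 2005, before any tolling.
Because the pending related arbitration ran from 7 May 2004 to 4 August 2004, the deadline is extended by 89 days to 15 November 2005.
Although a criminal prosecution ran from 29 May 2003 to 28 August 2003, the stated rules do not make that a tolling event, so it is disregarded.
The other events in the timeline have no effect on the limitation period under the stated rules.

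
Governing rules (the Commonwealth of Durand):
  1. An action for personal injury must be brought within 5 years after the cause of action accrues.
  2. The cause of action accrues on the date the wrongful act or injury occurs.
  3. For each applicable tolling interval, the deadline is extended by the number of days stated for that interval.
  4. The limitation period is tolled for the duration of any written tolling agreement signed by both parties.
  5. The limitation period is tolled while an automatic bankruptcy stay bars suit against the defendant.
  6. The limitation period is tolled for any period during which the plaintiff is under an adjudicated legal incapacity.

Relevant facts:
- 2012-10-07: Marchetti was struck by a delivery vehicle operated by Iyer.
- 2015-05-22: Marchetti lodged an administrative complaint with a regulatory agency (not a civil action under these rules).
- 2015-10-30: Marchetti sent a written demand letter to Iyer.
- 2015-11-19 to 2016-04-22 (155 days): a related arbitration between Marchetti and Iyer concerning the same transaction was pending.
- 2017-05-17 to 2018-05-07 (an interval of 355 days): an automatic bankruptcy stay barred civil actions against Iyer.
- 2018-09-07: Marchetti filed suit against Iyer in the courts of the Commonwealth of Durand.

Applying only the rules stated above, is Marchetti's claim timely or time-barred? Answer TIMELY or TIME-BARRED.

The claim accrued on 2012-10-07, when the wrongful act occurred.
5 years from 2012-10-07 is 2017-10-07.
Because the automatic bankruptcy stay ran from 2017-05-17 to 2018-05-07, the deadline is extended by 355 days to 2018-09-27.
Although a pending arbitration ran from 2015-11-19 to 2016-04-22, the stated rules do not make that a tolling event, so it is disregarded.
None of the other events listed affects the running of the period under the stated rules.
The 2018-09-07 filing precedes the 2018-09-27 deadline; the claim is timely.

TIMELY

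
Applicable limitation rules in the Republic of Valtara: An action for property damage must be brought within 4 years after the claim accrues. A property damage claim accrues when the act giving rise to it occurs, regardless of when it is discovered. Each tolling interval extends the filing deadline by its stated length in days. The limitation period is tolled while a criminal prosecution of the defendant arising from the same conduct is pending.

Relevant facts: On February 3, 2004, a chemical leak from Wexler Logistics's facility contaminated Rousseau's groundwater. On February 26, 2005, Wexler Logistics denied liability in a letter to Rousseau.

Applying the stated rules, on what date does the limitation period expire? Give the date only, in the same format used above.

February 3, 2008

The claim accrued on February 3, 2004, the date of the act.
Adding the 4 years base period to February 3, 2004 gives a deadline of February 3, 2008, before any tolling.
None of the other events listed affects the running of the period under the stated rules.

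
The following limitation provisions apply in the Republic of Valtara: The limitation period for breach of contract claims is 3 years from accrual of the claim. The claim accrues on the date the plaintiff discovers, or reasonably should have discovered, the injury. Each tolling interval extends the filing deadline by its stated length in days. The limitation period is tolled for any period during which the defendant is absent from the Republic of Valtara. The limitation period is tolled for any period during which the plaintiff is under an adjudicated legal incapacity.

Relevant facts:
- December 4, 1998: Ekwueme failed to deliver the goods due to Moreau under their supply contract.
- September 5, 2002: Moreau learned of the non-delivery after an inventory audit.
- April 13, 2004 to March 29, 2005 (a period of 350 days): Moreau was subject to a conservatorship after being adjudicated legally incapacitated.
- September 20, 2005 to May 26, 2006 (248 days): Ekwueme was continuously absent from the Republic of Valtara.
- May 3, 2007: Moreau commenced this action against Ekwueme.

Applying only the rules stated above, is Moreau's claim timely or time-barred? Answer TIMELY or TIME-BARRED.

TIME-BARRED

Accrual is tied to discovery, so the period began on September 5, 2002 rather than on December 4, 1998 when the act occurred.
The untolled deadline — 3 years after September 5, 2002 — is September 5, 2005.
Because the plaintiff's legal incapacity ran from April 13, 2004 to March 29, 2005, the deadline is extended by 350 days to August 21, 2006.
The period was tolled for 248 days by the defendant's absence from the jurisdiction (September 20, 2005 to May 26, 2006), pushing the deadline to April 26, 2007.
The May 3, 2007 filing falls after the April 26, 2007 deadline; the claim is time-barred.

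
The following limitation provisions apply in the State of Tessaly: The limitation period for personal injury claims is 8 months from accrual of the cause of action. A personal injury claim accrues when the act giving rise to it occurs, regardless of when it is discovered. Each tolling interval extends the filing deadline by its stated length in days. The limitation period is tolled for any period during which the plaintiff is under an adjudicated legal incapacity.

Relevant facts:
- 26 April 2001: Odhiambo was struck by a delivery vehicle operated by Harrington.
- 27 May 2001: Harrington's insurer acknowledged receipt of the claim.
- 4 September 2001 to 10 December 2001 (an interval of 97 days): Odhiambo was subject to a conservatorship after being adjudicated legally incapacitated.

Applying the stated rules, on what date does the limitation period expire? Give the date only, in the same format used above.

2 April 2002

The limitation period began to run on 26 April 2001.
8 months from 26 April 2001 is 26 December 2001.
The period was tolled for 97 days by the plaintiff's legal incapacity (4 September 2001 to 10 December 2001), pushing the deadline to 2 April 2002.
None of the other events listed affects the running of the period under the stated rules.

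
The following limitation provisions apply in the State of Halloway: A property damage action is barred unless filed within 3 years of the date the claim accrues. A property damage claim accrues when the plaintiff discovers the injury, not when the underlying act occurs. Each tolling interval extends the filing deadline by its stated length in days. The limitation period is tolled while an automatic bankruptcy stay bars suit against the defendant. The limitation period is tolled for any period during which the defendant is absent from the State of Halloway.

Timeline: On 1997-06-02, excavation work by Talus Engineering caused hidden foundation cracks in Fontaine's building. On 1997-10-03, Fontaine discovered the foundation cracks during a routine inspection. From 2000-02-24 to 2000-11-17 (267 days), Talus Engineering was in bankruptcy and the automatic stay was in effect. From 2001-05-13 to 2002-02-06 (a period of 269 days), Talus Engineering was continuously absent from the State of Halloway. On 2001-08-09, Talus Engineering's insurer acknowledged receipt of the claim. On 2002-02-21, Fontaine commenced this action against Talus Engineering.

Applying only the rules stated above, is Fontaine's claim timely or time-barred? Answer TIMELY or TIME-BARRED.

TIMELY

Under the discovery rule, the claim accrued on 1997-10-03, when Fontaine discovered the injury — not on the 1997-06-02 date of the underlying act.
3 years from 1997-10-03 is 2000-10-03.
The period was tolled for 267 days by the automatic bankruptcy stay (2000-02-24 to 2000-11-17), pushing the deadline to 2001-06-27.
Because the defendant's absence from the jurisdiction ran from 2001-05-13 to 2002-02-06, the deadline is extended by 269 days to 2002-03-23.
The other events in the timeline have no effect on the limitation period under the stated rules.
The 2002-02-21 filing precedes the 2002-03-23 deadline; the claim is timely.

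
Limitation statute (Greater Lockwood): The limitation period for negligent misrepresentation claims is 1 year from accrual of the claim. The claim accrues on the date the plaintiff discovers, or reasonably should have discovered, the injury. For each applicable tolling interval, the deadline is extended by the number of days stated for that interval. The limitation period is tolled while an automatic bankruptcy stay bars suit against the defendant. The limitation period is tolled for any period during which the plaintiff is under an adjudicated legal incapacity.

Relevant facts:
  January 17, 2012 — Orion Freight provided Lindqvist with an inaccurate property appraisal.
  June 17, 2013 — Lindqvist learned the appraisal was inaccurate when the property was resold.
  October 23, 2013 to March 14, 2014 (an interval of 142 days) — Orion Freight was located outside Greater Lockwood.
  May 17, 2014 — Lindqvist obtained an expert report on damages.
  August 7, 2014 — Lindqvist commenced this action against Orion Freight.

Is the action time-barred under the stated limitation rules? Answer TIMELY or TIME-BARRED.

The claim did not accrue until Lindqvist discovered the injury on June 17, 2013; the January 17, 2012 act date does not start the clock under the stated rule.
1 year from June 17, 2013 is June 17, 2014.
Although the defendant's absence ran from October 23, 2013 to March 14, 2014, the stated rules do not make that a tolling event, so it is disregarded.
Nothing else in the chronology tolls or restarts the period.
The August 7, 2014 filing falls after the June 17, 2014 deadline; the claim is time-barred.

TIME-BARRED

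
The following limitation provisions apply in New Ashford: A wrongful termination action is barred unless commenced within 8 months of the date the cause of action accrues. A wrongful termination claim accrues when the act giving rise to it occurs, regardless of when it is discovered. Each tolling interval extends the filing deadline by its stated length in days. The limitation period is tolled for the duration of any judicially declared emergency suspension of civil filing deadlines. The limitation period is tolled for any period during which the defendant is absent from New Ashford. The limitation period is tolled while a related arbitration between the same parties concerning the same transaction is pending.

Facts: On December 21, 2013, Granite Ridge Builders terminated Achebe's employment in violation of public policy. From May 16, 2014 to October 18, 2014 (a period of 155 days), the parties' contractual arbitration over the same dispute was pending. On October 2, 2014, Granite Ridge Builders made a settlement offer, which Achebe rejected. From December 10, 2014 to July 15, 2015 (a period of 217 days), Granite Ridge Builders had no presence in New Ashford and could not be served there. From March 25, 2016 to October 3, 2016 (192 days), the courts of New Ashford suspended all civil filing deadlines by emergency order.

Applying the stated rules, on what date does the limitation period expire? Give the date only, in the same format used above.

The claim accrued on December 21, 2013, when the wrongful act occurred.
8 months from December 21, 2013 is August 21, 2014.
Because the pending related arbitration ran from May 16, 2014 to October 18, 2014, the deadline is extended by 155 days to January 23, 2015.
The defendant's absence from the jurisdiction from December 10, 2014 to July 15, 2015 tolled the period for 217 days, extending the deadline to August 28, 2015.
By the time the emergency suspension of filing deadlines began on March 25, 2016, the limitation period had already expired on August 28, 2015; that interval cannot revive it.
The other events in the timeline have no effect on the limitation period under the stated rules.

August 28, 2015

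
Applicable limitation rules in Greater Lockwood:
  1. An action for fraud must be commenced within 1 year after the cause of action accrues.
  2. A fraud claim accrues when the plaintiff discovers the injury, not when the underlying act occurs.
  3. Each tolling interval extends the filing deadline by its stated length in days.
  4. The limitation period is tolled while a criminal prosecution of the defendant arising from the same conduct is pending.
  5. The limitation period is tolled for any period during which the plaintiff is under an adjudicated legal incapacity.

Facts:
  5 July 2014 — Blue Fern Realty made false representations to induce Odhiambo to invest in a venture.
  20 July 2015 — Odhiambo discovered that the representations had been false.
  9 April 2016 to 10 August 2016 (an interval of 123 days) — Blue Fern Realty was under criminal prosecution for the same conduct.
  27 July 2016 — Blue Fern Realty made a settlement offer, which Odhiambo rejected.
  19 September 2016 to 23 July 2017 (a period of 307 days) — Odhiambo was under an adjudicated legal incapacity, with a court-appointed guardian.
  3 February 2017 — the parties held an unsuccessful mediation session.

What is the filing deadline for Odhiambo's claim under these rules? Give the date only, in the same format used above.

23 September 2017

The claim did not accrue until Odhiambo discovered the injury on 20 July 2015; the 5 July 2014 act date does not start the clock under the stated rule.
The untolled deadline — 1 year after 20 July 2015 — is 20 July 2016.
Because the pending criminal prosecution ran from 9 April 2016 to 10 August 2016, the deadline is extended by 123 days to 20 November 2016.
Because the plaintiff's legal incapacity ran from 19 September 2016 to 23 July 2017, the deadline is extended by 307 days to 23 September 2017.
None of the other events listed affects the running of the period under the stated rules.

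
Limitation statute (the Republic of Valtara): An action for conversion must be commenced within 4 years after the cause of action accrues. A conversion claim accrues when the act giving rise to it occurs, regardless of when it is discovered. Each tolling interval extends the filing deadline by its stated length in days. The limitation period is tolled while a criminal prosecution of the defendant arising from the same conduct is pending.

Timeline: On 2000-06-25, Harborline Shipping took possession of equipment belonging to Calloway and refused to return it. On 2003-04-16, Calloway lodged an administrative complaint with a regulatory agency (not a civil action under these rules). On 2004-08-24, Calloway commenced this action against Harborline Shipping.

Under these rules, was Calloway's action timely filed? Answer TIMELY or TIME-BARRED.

TIME-BARRED

The limitation period began to run on 2000-06-25.
Adding the 4 years base period to 2000-06-25 gives a deadline of 2004-06-25, before any tolling.
None of the other events listed affects the running of the period under the stated rules.
The 2004-08-24 filing falls after the 2004-06-25 deadline; the claim is time-barred.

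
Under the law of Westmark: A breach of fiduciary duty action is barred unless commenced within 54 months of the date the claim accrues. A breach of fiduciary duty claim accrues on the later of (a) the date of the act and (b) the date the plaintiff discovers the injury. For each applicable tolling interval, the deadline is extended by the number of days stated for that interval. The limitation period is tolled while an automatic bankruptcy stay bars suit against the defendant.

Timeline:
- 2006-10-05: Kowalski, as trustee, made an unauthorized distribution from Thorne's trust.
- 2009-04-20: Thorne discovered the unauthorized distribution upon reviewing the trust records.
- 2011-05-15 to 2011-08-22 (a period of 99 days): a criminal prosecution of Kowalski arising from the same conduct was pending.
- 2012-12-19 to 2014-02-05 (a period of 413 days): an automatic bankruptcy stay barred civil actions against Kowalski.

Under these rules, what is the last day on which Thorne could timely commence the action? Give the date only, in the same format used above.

The claim accrued on 2009-04-20 — the later of the 2006-10-05 act and the 2009-04-20 discovery.
54 months from 2009-04-20 is 2013-10-20.
The period was tolled for 413 days by the automatic bankruptcy stay (2012-12-19 to 2014-02-05), pushing the deadline to 2014-12-07.
No stated provision tolls the period for a criminal prosecution, so the interval from 2011-05-15 to 2011-08-22 has no effect on the deadline.

2014-12-07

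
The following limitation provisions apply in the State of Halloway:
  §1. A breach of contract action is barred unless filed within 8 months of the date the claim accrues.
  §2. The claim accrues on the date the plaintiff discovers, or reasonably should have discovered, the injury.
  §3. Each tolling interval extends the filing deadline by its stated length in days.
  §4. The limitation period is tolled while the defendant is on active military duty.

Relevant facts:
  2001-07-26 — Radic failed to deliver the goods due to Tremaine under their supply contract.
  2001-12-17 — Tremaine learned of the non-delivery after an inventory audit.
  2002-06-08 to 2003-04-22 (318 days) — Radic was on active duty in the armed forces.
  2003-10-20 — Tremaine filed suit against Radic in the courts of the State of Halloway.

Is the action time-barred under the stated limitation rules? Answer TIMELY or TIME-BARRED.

TIME-BARRED

The claim did not accrue until Tremaine discovered the injury on 2001-12-17; the 2001-07-26 act date does not start the clock under the stated rule.
8 months from 2001-12-17 is 2002-08-17.
Because the defendant's active military service ran from 2002-06-08 to 2003-04-22, the deadline is extended by 318 days to 2003-07-01.
The 2003-10-20 filing falls after the 2003-07-01 deadline; the claim is time-barred.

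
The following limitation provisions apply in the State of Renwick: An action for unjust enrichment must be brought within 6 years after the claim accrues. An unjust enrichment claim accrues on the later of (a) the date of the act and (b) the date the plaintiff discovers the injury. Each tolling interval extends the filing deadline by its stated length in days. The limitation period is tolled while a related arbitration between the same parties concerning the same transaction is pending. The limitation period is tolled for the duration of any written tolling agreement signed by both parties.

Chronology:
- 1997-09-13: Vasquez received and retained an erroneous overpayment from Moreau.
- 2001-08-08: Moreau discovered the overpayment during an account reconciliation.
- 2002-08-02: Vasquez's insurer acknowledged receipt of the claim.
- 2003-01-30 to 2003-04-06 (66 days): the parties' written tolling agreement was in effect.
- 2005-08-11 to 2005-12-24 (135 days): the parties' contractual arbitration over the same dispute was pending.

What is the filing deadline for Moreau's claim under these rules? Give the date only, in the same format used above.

2008-02-25

Taking the later of the act (1997-09-13) and discovery (2001-08-08), the claim accrued on 2001-08-08.
Adding the 6 years base period to 2001-08-08 gives a deadline of 2007-08-08, before any tolling.
The written tolling agreement from 2003-01-30 to 2003-04-06 tolled the period for 66 days, extending the deadline to 2007-10-13.
Because the pending related arbitration ran from 2005-08-11 to 2005-12-24, the deadline is extended by 135 days to 2008-02-25.
The other events in the timeline have no effect on the limitation period under the stated rules.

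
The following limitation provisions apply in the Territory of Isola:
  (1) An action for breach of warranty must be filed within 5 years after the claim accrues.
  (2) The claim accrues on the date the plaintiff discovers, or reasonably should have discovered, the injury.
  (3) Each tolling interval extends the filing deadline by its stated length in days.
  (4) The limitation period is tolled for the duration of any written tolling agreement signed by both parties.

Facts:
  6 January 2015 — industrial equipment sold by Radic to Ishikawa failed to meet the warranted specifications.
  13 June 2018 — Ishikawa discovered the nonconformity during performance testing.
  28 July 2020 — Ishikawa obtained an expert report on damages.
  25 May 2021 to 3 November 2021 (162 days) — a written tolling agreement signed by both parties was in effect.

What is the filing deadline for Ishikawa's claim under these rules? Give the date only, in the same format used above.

Accrual is tied to discovery, so the period began on 13 June 2018 rather than on 6 January 2015 when the act occurred.
The untolled deadline — 5 years after 13 June 2018 — is 13 June 2023.
Because the written tolling agreement ran from 25 May 2021 to 3 November 2021, the deadline is extended by 162 days to 22 November 2023.
Nothing else in the chronology tolls or restarts the period.

22 November 2023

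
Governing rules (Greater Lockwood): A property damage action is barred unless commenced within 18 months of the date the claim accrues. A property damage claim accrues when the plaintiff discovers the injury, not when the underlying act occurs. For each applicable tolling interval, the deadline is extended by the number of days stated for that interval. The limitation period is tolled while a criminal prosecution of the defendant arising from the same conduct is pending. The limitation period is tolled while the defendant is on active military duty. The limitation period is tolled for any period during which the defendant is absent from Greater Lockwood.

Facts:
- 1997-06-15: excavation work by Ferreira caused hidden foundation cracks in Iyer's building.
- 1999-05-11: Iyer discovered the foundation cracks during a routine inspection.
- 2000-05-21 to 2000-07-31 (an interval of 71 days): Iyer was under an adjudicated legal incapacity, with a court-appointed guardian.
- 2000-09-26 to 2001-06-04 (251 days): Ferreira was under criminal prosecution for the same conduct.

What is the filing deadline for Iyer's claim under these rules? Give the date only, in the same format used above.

Under the discovery rule, the claim accrued on 1999-05-11, when Iyer discovered the injury — not on the 1997-06-15 date of the underlying act.
The untolled deadline — 18 months after 1999-05-11 — is 2000-11-11.
Because the pending criminal prosecution ran from 2000-09-26 to 2001-06-04, the deadline is extended by 251 days to 2001-07-20.
No stated provision tolls the period for the plaintiff's incapacity, so the interval from 2000-05-21 to 2000-07-31 has no effect on the deadline.

2001-07-20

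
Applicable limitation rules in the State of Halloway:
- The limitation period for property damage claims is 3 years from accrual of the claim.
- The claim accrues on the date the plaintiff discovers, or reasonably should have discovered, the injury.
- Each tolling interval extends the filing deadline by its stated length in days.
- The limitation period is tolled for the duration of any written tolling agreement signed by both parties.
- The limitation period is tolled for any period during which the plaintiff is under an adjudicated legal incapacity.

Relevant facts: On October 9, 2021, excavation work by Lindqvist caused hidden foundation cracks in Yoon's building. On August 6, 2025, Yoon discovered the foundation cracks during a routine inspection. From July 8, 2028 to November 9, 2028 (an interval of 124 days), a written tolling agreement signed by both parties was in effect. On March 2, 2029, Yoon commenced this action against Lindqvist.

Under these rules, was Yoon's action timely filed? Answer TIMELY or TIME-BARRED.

TIME-BARRED

Under the discovery rule, the claim accrued on August 6, 2025, when Yoon discovered the injury — not on the October 9, 2021 date of the underlying act.
The untolled deadline — 3 years after August 6, 2025 — is August 6, 2028.
The written tolling agreement from July 8, 2028 to November 9, 2028 tolled the period for 124 days, extending the deadline to December 8, 2028.
The March 2, 2029 filing falls after the December 8, 2028 deadline; the claim is time-barred.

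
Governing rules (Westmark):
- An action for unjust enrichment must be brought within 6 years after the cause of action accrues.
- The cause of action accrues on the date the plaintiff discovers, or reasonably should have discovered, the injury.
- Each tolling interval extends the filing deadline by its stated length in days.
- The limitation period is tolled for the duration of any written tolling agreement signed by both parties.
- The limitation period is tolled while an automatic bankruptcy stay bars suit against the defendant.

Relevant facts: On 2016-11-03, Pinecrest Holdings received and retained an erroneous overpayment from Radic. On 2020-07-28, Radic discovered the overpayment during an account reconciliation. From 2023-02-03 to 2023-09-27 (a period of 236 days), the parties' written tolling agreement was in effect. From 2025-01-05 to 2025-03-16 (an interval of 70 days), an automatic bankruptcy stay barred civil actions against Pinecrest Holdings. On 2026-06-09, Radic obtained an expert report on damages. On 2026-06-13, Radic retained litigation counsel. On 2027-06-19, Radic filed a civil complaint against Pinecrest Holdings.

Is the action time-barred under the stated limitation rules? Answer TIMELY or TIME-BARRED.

Under the discovery rule, the claim accrued on 2020-07-28, when Radic discovered the injury — not on the 2016-11-03 date of the underlying act.
6 years from 2020-07-28 is 2026-07-28.
The written tolling agreement from 2023-02-03 to 2023-09-27 tolled the period for 236 days, extending the deadline to 2027-03-21.
Because the automatic bankruptcy stay ran from 2025-01-05 to 2025-03-16, the deadline is extended by 70 days to 2027-05-30.
None of the other events listed affects the running of the period under the stated rules.
Filing on 2027-06-19 missed the 2027-05-30 deadline — the action is time-barred.

TIME-BARRED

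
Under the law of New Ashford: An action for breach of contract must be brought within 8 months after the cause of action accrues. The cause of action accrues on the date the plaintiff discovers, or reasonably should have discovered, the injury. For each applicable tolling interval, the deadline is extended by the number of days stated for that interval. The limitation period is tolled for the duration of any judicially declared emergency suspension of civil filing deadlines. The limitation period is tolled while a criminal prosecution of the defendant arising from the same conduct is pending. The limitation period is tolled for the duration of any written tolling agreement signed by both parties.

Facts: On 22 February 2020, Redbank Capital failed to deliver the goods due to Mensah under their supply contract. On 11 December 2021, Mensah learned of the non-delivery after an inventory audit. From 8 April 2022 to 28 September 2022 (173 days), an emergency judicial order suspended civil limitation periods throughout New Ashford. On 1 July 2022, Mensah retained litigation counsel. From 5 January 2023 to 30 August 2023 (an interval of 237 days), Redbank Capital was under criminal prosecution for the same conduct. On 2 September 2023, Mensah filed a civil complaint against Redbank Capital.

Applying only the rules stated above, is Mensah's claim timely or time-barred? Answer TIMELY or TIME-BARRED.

The claim did not accrue until Mensah discovered the injury on 11 December 2021; the 22 February 2020 act date does not start the clock under the stated rule.
Adding the 8 months base period to 11 December 2021 gives a deadline of 11 August 2022, before any tolling.
Because the emergency suspension of filing deadlines ran from 8 April 2022 to 28 September 2022, the deadline is extended by 173 days to 31 January 2023.
The period was tolled for 237 days by the pending criminal prosecution (5 January 2023 to 30 August 2023), pushing the deadline to 25 September 2023.
Nothing else in the chronology tolls or restarts the period.
Mensah filed on 2 September 2023, before the 25 September 2023 deadline, so the action is timely.

TIMELY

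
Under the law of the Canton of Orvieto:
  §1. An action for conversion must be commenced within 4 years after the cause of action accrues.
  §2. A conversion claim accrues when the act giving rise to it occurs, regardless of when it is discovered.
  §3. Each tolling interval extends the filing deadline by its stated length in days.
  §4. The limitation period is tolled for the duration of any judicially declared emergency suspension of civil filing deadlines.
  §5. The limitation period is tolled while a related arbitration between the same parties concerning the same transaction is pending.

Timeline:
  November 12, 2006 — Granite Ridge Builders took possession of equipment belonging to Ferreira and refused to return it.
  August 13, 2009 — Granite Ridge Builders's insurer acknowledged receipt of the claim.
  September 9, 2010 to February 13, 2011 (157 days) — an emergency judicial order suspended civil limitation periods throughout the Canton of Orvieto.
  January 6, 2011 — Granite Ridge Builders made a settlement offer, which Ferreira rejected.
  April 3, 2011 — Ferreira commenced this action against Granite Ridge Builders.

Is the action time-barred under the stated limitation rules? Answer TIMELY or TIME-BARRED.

The limitation period began to run on November 12, 2006.
Adding the 4 years base period to November 12, 2006 gives a deadline of November 12, 2010, before any tolling.
The emergency suspension of filing deadlines from September 9, 2010 to February 13, 2011 tolled the period for 157 days, extending the deadline to April 18, 2011.
The other events in the timeline have no effect on the limitation period under the stated rules.
Filing on April 3, 2011 beat the April 18, 2011 deadline — the action is timely.

TIMELY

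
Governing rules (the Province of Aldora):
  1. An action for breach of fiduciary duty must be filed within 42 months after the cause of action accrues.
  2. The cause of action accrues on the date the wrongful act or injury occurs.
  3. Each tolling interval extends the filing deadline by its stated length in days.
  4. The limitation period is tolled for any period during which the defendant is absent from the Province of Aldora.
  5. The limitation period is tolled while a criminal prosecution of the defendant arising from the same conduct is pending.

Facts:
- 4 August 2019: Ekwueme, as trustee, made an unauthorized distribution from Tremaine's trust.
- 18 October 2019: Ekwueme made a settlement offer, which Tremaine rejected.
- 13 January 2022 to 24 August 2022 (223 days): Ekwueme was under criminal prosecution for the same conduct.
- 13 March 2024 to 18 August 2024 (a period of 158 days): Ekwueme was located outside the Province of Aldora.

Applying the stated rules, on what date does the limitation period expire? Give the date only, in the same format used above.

15 September 2023

The claim accrued on 4 August 2019, when the wrongful act occurred.
The untolled deadline — 42 months after 4 August 2019 — is 4 February 2023.
The period was tolled for 223 days by the pending criminal prosecution (13 January 2022 to 24 August 2022), pushing the deadline to 15 September 2023.
By the time the defendant's absence from the jurisdiction began on 13 March 2024, the limitation period had already expired on 15 September 2023; that interval cannot revive it.
None of the other events listed affects the running of the period under the stated rules.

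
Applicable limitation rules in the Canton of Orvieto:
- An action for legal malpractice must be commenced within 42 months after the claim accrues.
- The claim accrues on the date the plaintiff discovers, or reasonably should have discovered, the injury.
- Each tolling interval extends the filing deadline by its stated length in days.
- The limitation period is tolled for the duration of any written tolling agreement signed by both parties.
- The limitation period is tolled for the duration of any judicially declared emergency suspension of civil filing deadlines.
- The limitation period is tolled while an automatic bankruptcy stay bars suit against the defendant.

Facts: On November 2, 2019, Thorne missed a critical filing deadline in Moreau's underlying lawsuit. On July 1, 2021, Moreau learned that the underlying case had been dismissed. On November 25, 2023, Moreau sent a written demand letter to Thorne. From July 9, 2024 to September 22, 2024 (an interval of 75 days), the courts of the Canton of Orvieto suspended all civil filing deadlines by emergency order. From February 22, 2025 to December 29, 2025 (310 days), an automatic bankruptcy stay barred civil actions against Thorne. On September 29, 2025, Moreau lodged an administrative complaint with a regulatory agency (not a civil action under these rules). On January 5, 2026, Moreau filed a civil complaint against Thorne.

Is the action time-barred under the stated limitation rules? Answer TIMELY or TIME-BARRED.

Under the discovery rule, the claim accrued on July 1, 2021, when Moreau discovered the injury — not on the November 2, 2019 date of the underlying act.
Adding the 42 months base period to July 1, 2021 gives a deadline of January 1, 2025, before any tolling.
Because the emergency suspension of filing deadlines ran from July 9, 2024 to September 22, 2024, the deadline is extended by 75 days to March 17, 2025.
Because the automatic bankruptcy stay ran from February 22, 2025 to December 29, 2025, the deadline is extended by 310 days to January 21, 2026.
The other events in the timeline have no effect on the limitation period under the stated rules.
Moreau filed on January 5, 2026, before the January 21, 2026 deadline, so the action is timely.

TIMELY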